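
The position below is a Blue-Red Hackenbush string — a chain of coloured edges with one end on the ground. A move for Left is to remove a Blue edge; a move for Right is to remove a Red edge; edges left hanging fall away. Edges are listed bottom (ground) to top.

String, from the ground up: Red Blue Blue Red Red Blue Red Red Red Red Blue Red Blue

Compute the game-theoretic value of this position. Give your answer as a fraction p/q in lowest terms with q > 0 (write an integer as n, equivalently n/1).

Prefix values for Red Blue Blue Red Red Blue Red Red Red Red Blue Red Blue via {L|R} + simplicity:
1 of 13 · R · max L −∞ · min R 0 ⇒ -1
2 of 13 · RB · max L -1 · min R 0 ⇒ -1/2
3 of 13 · RBB · max L -1/2 · min R 0 ⇒ -1/4
4 of 13 · RBBR · max L -1/2 · min R -1/4 ⇒ -3/8
5 of 13 · RBBRR · max L -1/2 · min R -3/8 ⇒ -7/16
6 of 13 · RBBRRB · max L -7/16 · min R -3/8 ⇒ -13/32
7 of 13 · RBBRRBR · max L -7/16 · min R -13/32 ⇒ -27/64
8 of 13 · RBBRRBRR · max L -7/16 · min R -27/64 ⇒ -55/128
9 of 13 · RBBRRBRRR · max L -7/16 · min R -55/128 ⇒ -111/256
10 of 13 · RBBRRBRRRR · max L -7/16 · min R -111/256 ⇒ -223/512
11 of 13 · RBBRRBRRRRB · max L -223/512 · min R -111/256 ⇒ -445/1024
12 of 13 · RBBRRBRRRRBR · max L -223/512 · min R -445/1024 ⇒ -891/2048
13 of 13 · RBBRRBRRRRBRB · max L -891/2048 · min R -445/1024 ⇒ -1781/4096

-1781/4096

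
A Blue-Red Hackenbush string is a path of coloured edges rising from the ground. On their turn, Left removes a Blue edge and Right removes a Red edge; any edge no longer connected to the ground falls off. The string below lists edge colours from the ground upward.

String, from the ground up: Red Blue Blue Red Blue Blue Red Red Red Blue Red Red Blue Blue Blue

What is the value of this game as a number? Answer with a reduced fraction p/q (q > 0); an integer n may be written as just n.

Prefix values for Red Blue Blue Red Blue Blue Red Red Red Blue Red Red Blue Blue Blue via {L|R} + simplicity:
edge 1 of 15 (Red): { none | 0 } => -1
edge 2 of 15 (Blue): { -1 | 0 } => -1/2
edge 3 of 15 (Blue): { -1, -1/2 | 0 } => -1/4
edge 4 of 15 (Red): { -1, -1/2 | -1/4, 0 } => -3/8
edge 5 of 15 (Blue): { -1, -1/2, -3/8 | -1/4, 0 } => -5/16
edge 6 of 15 (Blue): { -1, -1/2, -3/8, -5/16 | -1/4, 0 } => -9/32
edge 7 of 15 (Red): { -1, -1/2, -3/8, -5/16 | -9/32, -1/4, 0 } => -19/64
edge 8 of 15 (Red): { -1, -1/2, -3/8, -5/16 | -19/64, -9/32, -1/4, 0 } => -39/128
edge 9 of 15 (Red): { -1, -1/2, -3/8, -5/16 | -39/128, -19/64, -9/32, -1/4, 0 } => -79/256
edge 10 of 15 (Blue): { -1, -1/2, -3/8, -5/16, -79/256 | -39/128, -19/64, -9/32, -1/4, 0 } => -157/512
edge 11 of 15 (Red): { -1, -1/2, -3/8, -5/16, -79/256 | -157/512, -39/128, -19/64, -9/32, -1/4, 0 } => -315/1024
edge 12 of 15 (Red): { -1, -1/2, -3/8, -5/16, -79/256 | -315/1024, -157/512, -39/128, -19/64, -9/32, -1/4, 0 } => -631/2048
edge 13 of 15 (Blue): { -1, -1/2, -3/8, -5/16, -79/256, -631/2048 | -315/1024, -157/512, -39/128, -19/64, -9/32, -1/4, 0 } => -1261/4096
edge 14 of 15 (Blue): { -1, -1/2, -3/8, -5/16, -79/256, -631/2048, -1261/4096 | -315/1024, -157/512, -39/128, -19/64, -9/32, -1/4, 0 } => -2521/8192
edge 15 of 15 (Blue): { -1, -1/2, -3/8, -5/16, -79/256, -631/2048, -1261/4096, -2521/8192 | -315/1024, -157/512, -39/128, -19/64, -9/32, -1/4, 0 } => -5041/16384

-5041/16384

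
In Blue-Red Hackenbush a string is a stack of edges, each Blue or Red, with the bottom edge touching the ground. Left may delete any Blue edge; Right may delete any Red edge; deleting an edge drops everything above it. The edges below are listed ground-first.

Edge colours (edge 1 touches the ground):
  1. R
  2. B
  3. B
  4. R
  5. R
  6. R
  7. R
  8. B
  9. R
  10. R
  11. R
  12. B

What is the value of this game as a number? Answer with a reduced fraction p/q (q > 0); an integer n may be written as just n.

Recurse on prefixes of the 12-edge string R B B R R R R B R R R B:
G(R) = { · | 0 } → -1
G(RB) = { -1 | 0 } → -1/2
G(RBB) = { -1, -1/2 | 0 } → -1/4
G(RBBR) = { -1, -1/2 | -1/4, 0 } → -3/8
G(RBBRR) = { -1, -1/2 | -3/8, -1/4, 0 } → -7/16
G(RBBRRR) = { -1, -1/2 | -7/16, -3/8, -1/4, 0 } → -15/32
G(RBBRRRR) = { -1, -1/2 | -15/32, -7/16, -3/8, -1/4, 0 } → -31/64
G(RBBRRRRB) = { -1, -1/2, -31/64 | -15/32, -7/16, -3/8, -1/4, 0 } → -61/128
G(RBBRRRRBR) = { -1, -1/2, -31/64 | -61/128, -15/32, -7/16, -3/8, -1/4, 0 } → -123/256
G(RBBRRRRBRR) = { -1, -1/2, -31/64 | -123/256, -61/128, -15/32, -7/16, -3/8, -1/4, 0 } → -247/512
G(RBBRRRRBRRR) = { -1, -1/2, -31/64 | -247/512, -123/256, -61/128, -15/32, -7/16, -3/8, -1/4, 0 } → -495/1024
G(RBBRRRRBRRRB) = { -1, -1/2, -31/64, -495/1024 | -247/512, -123/256, -61/128, -15/32, -7/16, -3/8, -1/4, 0 } → -989/2048

-989/2048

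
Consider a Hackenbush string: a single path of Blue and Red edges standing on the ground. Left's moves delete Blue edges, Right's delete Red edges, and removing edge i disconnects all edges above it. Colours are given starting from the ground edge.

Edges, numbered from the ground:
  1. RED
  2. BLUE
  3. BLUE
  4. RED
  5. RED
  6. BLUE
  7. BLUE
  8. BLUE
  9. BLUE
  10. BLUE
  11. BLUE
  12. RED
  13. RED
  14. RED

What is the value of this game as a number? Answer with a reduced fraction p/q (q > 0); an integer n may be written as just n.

-3087/8192

G_1 [R]  L=[]  R=[0]  = -1
G_2 [RB]  L=[-1]  R=[0]  = -1/2
G_3 [RBB]  L=[-1, -1/2]  R=[0]  = -1/4
G_4 [RBBR]  L=[-1, -1/2]  R=[-1/4, 0]  = -3/8
G_5 [RBBRR]  L=[-1, -1/2]  R=[-3/8, -1/4, 0]  = -7/16
G_6 [RBBRRB]  L=[-1, -1/2, -7/16]  R=[-3/8, -1/4, 0]  = -13/32
G_7 [RBBRRBB]  L=[-1, -1/2, -7/16, -13/32]  R=[-3/8, -1/4, 0]  = -25/64
G_8 [RBBRRBBB]  L=[-1, -1/2, -7/16, -13/32, -25/64]  R=[-3/8, -1/4, 0]  = -49/128
G_9 [RBBRRBBBB]  L=[-1, -1/2, -7/16, -13/32, -25/64, -49/128]  R=[-3/8, -1/4, 0]  = -97/256
G_10 [RBBRRBBBBB]  L=[-1, -1/2, -7/16, -13/32, -25/64, -49/128, -97/256]  R=[-3/8, -1/4, 0]  = -193/512
G_11 [RBBRRBBBBBB]  L=[-1, -1/2, -7/16, -13/32, -25/64, -49/128, -97/256, -193/512]  R=[-3/8, -1/4, 0]  = -385/1024
G_12 [RBBRRBBBBBBR]  L=[-1, -1/2, -7/16, -13/32, -25/64, -49/128, -97/256, -193/512]  R=[-385/1024, -3/8, -1/4, 0]  = -771/2048
G_13 [RBBRRBBBBBBRR]  L=[-1, -1/2, -7/16, -13/32, -25/64, -49/128, -97/256, -193/512]  R=[-771/2048, -385/1024, -3/8, -1/4, 0]  = -1543/4096
G_14 [RBBRRBBBBBBRRR]  L=[-1, -1/2, -7/16, -13/32, -25/64, -49/128, -97/256, -193/512]  R=[-1543/4096, -771/2048, -385/1024, -3/8, -1/4, 0]  = -3087/8192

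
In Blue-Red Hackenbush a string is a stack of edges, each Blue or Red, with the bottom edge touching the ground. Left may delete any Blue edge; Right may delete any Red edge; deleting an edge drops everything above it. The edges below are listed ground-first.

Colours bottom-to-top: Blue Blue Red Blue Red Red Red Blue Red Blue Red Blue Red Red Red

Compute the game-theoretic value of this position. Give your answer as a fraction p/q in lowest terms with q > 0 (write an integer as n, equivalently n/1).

v_1 [B]  L=[0]  R=[—]  → 1
v_2 [BB]  L=[0 1]  R=[—]  → 2
v_3 [BBR]  L=[0 1]  R=[2]  → 3/2
v_4 [BBRB]  L=[0 1 3/2]  R=[2]  → 7/4
v_5 [BBRBR]  L=[0 1 3/2]  R=[7/4 2]  → 13/8
v_6 [BBRBRR]  L=[0 1 3/2]  R=[13/8 7/4 2]  → 25/16
v_7 [BBRBRRR]  L=[0 1 3/2]  R=[25/16 13/8 7/4 2]  → 49/32
v_8 [BBRBRRRB]  L=[0 1 3/2 49/32]  R=[25/16 13/8 7/4 2]  → 99/64
v_9 [BBRBRRRBR]  L=[0 1 3/2 49/32]  R=[99/64 25/16 13/8 7/4 2]  → 197/128
v_10 [BBRBRRRBRB]  L=[0 1 3/2 49/32 197/128]  R=[99/64 25/16 13/8 7/4 2]  → 395/256
v_11 [BBRBRRRBRBR]  L=[0 1 3/2 49/32 197/128]  R=[395/256 99/64 25/16 13/8 7/4 2]  → 789/512
v_12 [BBRBRRRBRBRB]  L=[0 1 3/2 49/32 197/128 789/512]  R=[395/256 99/64 25/16 13/8 7/4 2]  → 1579/1024
v_13 [BBRBRRRBRBRBR]  L=[0 1 3/2 49/32 197/128 789/512]  R=[1579/1024 395/256 99/64 25/16 13/8 7/4 2]  → 3157/2048
v_14 [BBRBRRRBRBRBRR]  L=[0 1 3/2 49/32 197/128 789/512]  R=[3157/2048 1579/1024 395/256 99/64 25/16 13/8 7/4 2]  → 6313/4096
v_15 [BBRBRRRBRBRBRRR]  L=[0 1 3/2 49/32 197/128 789/512]  R=[6313/4096 3157/2048 1579/1024 395/256 99/64 25/16 13/8 7/4 2]  → 12625/8192

12625/8192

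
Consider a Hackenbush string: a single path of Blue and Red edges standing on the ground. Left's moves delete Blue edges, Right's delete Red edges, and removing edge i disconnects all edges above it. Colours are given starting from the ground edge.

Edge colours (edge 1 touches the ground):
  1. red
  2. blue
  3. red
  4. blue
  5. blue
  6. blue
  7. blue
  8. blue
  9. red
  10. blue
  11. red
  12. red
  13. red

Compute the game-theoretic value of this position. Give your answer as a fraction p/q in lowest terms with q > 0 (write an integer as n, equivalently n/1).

-2095/4096

step 1: add red to get r; options L={ (no moves) } R={ 0 } gives -1
step 2: add blue to get rb; options L={ -1 } R={ 0 } gives -1/2
step 3: add red to get rbr; options L={ -1 } R={ -1/2,0 } gives -3/4
step 4: add blue to get rbrb; options L={ -1,-3/4 } R={ -1/2,0 } gives -5/8
step 5: add blue to get rbrbb; options L={ -1,-3/4,-5/8 } R={ -1/2,0 } gives -9/16
step 6: add blue to get rbrbbb; options L={ -1,-3/4,-5/8,-9/16 } R={ -1/2,0 } gives -17/32
step 7: add blue to get rbrbbbb; options L={ -1,-3/4,-5/8,-9/16,-17/32 } R={ -1/2,0 } gives -33/64
step 8: add blue to get rbrbbbbb; options L={ -1,-3/4,-5/8,-9/16,-17/32,-33/64 } R={ -1/2,0 } gives -65/128
step 9: add red to get rbrbbbbbr; options L={ -1,-3/4,-5/8,-9/16,-17/32,-33/64 } R={ -65/128,-1/2,0 } gives -131/256
step 10: add blue to get rbrbbbbbrb; options L={ -1,-3/4,-5/8,-9/16,-17/32,-33/64,-131/256 } R={ -65/128,-1/2,0 } gives -261/512
step 11: add red to get rbrbbbbbrbr; options L={ -1,-3/4,-5/8,-9/16,-17/32,-33/64,-131/256 } R={ -261/512,-65/128,-1/2,0 } gives -523/1024
step 12: add red to get rbrbbbbbrbrr; options L={ -1,-3/4,-5/8,-9/16,-17/32,-33/64,-131/256 } R={ -523/1024,-261/512,-65/128,-1/2,0 } gives -1047/2048
step 13: add red to get rbrbbbbbrbrrr; options L={ -1,-3/4,-5/8,-9/16,-17/32,-33/64,-131/256 } R={ -1047/2048,-523/1024,-261/512,-65/128,-1/2,0 } gives -2095/4096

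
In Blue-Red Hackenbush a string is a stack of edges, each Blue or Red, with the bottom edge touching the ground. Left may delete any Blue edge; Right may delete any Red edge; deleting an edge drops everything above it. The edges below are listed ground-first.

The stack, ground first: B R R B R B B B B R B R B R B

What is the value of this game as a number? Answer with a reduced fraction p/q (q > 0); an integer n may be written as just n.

6059/16384

g(B) = { 0 | (no moves) } → 1
g(BR) = { 0 | 1 } → 1/2
g(BRR) = { 0 | 1/2 1 } → 1/4
g(BRRB) = { 0 1/4 | 1/2 1 } → 3/8
g(BRRBR) = { 0 1/4 | 3/8 1/2 1 } → 5/16
g(BRRBRB) = { 0 1/4 5/16 | 3/8 1/2 1 } → 11/32
g(BRRBRBB) = { 0 1/4 5/16 11/32 | 3/8 1/2 1 } → 23/64
g(BRRBRBBB) = { 0 1/4 5/16 11/32 23/64 | 3/8 1/2 1 } → 47/128
g(BRRBRBBBB) = { 0 1/4 5/16 11/32 23/64 47/128 | 3/8 1/2 1 } → 95/256
g(BRRBRBBBBR) = { 0 1/4 5/16 11/32 23/64 47/128 | 95/256 3/8 1/2 1 } → 189/512
g(BRRBRBBBBRB) = { 0 1/4 5/16 11/32 23/64 47/128 189/512 | 95/256 3/8 1/2 1 } → 379/1024
g(BRRBRBBBBRBR) = { 0 1/4 5/16 11/32 23/64 47/128 189/512 | 379/1024 95/256 3/8 1/2 1 } → 757/2048
g(BRRBRBBBBRBRB) = { 0 1/4 5/16 11/32 23/64 47/128 189/512 757/2048 | 379/1024 95/256 3/8 1/2 1 } → 1515/4096
g(BRRBRBBBBRBRBR) = { 0 1/4 5/16 11/32 23/64 47/128 189/512 757/2048 | 1515/4096 379/1024 95/256 3/8 1/2 1 } → 3029/8192
g(BRRBRBBBBRBRBRB) = { 0 1/4 5/16 11/32 23/64 47/128 189/512 757/2048 3029/8192 | 1515/4096 379/1024 95/256 3/8 1/2 1 } → 6059/16384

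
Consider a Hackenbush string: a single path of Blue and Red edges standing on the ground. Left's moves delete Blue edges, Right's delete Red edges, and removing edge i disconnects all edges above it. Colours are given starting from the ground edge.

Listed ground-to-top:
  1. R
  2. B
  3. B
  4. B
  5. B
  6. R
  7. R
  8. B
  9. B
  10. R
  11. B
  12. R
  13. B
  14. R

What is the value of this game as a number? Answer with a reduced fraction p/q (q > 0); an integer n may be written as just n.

step 1: add R to get R; options L={ — } R={ 0 } -> -1
step 2: add B to get RB; options L={ -1 } R={ 0 } -> -1/2
step 3: add B to get RBB; options L={ -1 -1/2 } R={ 0 } -> -1/4
step 4: add B to get RBBB; options L={ -1 -1/2 -1/4 } R={ 0 } -> -1/8
step 5: add B to get RBBBB; options L={ -1 -1/2 -1/4 -1/8 } R={ 0 } -> -1/16
step 6: add R to get RBBBBR; options L={ -1 -1/2 -1/4 -1/8 } R={ -1/16 0 } -> -3/32
step 7: add R to get RBBBBRR; options L={ -1 -1/2 -1/4 -1/8 } R={ -3/32 -1/16 0 } -> -7/64
step 8: add B to get RBBBBRRB; options L={ -1 -1/2 -1/4 -1/8 -7/64 } R={ -3/32 -1/16 0 } -> -13/128
step 9: add B to get RBBBBRRBB; options L={ -1 -1/2 -1/4 -1/8 -7/64 -13/128 } R={ -3/32 -1/16 0 } -> -25/256
step 10: add R to get RBBBBRRBBR; options L={ -1 -1/2 -1/4 -1/8 -7/64 -13/128 } R={ -25/256 -3/32 -1/16 0 } -> -51/512
step 11: add B to get RBBBBRRBBRB; options L={ -1 -1/2 -1/4 -1/8 -7/64 -13/128 -51/512 } R={ -25/256 -3/32 -1/16 0 } -> -101/1024
step 12: add R to get RBBBBRRBBRBR; options L={ -1 -1/2 -1/4 -1/8 -7/64 -13/128 -51/512 } R={ -101/1024 -25/256 -3/32 -1/16 0 } -> -203/2048
step 13: add B to get RBBBBRRBBRBRB; options L={ -1 -1/2 -1/4 -1/8 -7/64 -13/128 -51/512 -203/2048 } R={ -101/1024 -25/256 -3/32 -1/16 0 } -> -405/4096
step 14: add R to get RBBBBRRBBRBRBR; options L={ -1 -1/2 -1/4 -1/8 -7/64 -13/128 -51/512 -203/2048 } R={ -405/4096 -101/1024 -25/256 -3/32 -1/16 0 } -> -811/8192

-811/8192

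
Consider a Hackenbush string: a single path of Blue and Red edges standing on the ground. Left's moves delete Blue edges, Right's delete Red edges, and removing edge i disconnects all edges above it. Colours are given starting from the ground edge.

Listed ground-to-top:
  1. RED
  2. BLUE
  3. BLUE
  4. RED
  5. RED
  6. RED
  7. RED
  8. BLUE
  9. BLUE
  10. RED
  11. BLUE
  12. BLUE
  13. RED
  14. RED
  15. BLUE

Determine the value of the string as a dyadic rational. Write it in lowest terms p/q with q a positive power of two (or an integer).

-7757/16384

G(R) = { none | 0 } so -1
G(RB) = { -1 | 0 } so -1/2
G(RBB) = { -1 -1/2 | 0 } so -1/4
G(RBBR) = { -1 -1/2 | -1/4 0 } so -3/8
G(RBBRR) = { -1 -1/2 | -3/8 -1/4 0 } so -7/16
G(RBBRRR) = { -1 -1/2 | -7/16 -3/8 -1/4 0 } so -15/32
G(RBBRRRR) = { -1 -1/2 | -15/32 -7/16 -3/8 -1/4 0 } so -31/64
G(RBBRRRRB) = { -1 -1/2 -31/64 | -15/32 -7/16 -3/8 -1/4 0 } so -61/128
G(RBBRRRRBB) = { -1 -1/2 -31/64 -61/128 | -15/32 -7/16 -3/8 -1/4 0 } so -121/256
G(RBBRRRRBBR) = { -1 -1/2 -31/64 -61/128 | -121/256 -15/32 -7/16 -3/8 -1/4 0 } so -243/512
G(RBBRRRRBBRB) = { -1 -1/2 -31/64 -61/128 -243/512 | -121/256 -15/32 -7/16 -3/8 -1/4 0 } so -485/1024
G(RBBRRRRBBRBB) = { -1 -1/2 -31/64 -61/128 -243/512 -485/1024 | -121/256 -15/32 -7/16 -3/8 -1/4 0 } so -969/2048
G(RBBRRRRBBRBBR) = { -1 -1/2 -31/64 -61/128 -243/512 -485/1024 | -969/2048 -121/256 -15/32 -7/16 -3/8 -1/4 0 } so -1939/4096
G(RBBRRRRBBRBBRR) = { -1 -1/2 -31/64 -61/128 -243/512 -485/1024 | -1939/4096 -969/2048 -121/256 -15/32 -7/16 -3/8 -1/4 0 } so -3879/8192
G(RBBRRRRBBRBBRRB) = { -1 -1/2 -31/64 -61/128 -243/512 -485/1024 -3879/8192 | -1939/4096 -969/2048 -121/256 -15/32 -7/16 -3/8 -1/4 0 } so -7757/16384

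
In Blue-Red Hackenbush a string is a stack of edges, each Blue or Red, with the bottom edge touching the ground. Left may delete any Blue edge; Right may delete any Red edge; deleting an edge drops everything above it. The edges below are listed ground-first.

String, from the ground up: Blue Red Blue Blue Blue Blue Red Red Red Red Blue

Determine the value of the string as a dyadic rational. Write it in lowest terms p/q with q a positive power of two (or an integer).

Recurse on prefixes of the 11-edge string Blue Red Blue Blue Blue Blue Red Red Red Red Blue:
value(B) = { 0 | (no moves) } -> 1
value(BR) = { 0 | 1 } -> 1/2
value(BRB) = { 0,1/2 | 1 } -> 3/4
value(BRBB) = { 0,1/2,3/4 | 1 } -> 7/8
value(BRBBB) = { 0,1/2,3/4,7/8 | 1 } -> 15/16
value(BRBBBB) = { 0,1/2,3/4,7/8,15/16 | 1 } -> 31/32
value(BRBBBBR) = { 0,1/2,3/4,7/8,15/16 | 31/32,1 } -> 61/64
value(BRBBBBRR) = { 0,1/2,3/4,7/8,15/16 | 61/64,31/32,1 } -> 121/128
value(BRBBBBRRR) = { 0,1/2,3/4,7/8,15/16 | 121/128,61/64,31/32,1 } -> 241/256
value(BRBBBBRRRR) = { 0,1/2,3/4,7/8,15/16 | 241/256,121/128,61/64,31/32,1 } -> 481/512
value(BRBBBBRRRRB) = { 0,1/2,3/4,7/8,15/16,481/512 | 241/256,121/128,61/64,31/32,1 } -> 963/1024

963/1024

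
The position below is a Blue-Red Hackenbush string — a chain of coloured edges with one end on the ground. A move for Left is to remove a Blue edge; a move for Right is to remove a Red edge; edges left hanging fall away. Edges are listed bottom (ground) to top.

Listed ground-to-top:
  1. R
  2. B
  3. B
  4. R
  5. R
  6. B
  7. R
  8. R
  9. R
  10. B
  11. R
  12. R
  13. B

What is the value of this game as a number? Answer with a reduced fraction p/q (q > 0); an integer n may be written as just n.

-1773/4096

1 of 13 · R · max L −∞ · min R 0 = -1
2 of 13 · RB · max L -1 · min R 0 = -1/2
3 of 13 · RBB · max L -1/2 · min R 0 = -1/4
4 of 13 · RBBR · max L -1/2 · min R -1/4 = -3/8
5 of 13 · RBBRR · max L -1/2 · min R -3/8 = -7/16
6 of 13 · RBBRRB · max L -7/16 · min R -3/8 = -13/32
7 of 13 · RBBRRBR · max L -7/16 · min R -13/32 = -27/64
8 of 13 · RBBRRBRR · max L -7/16 · min R -27/64 = -55/128
9 of 13 · RBBRRBRRR · max L -7/16 · min R -55/128 = -111/256
10 of 13 · RBBRRBRRRB · max L -111/256 · min R -55/128 = -221/512
11 of 13 · RBBRRBRRRBR · max L -111/256 · min R -221/512 = -443/1024
12 of 13 · RBBRRBRRRBRR · max L -111/256 · min R -443/1024 = -887/2048
13 of 13 · RBBRRBRRRBRRB · max L -887/2048 · min R -443/1024 = -1773/4096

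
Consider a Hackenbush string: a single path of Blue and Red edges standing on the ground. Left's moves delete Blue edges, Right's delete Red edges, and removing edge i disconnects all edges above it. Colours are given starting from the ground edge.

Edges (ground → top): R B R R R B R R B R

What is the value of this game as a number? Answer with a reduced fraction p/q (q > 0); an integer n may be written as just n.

-475/512

Recurse on prefixes of the 10-edge string R B R R R B R R B R:
step 1: add R to get R; options L={  } R={ 0 } => -1
step 2: add B to get RB; options L={ -1 } R={ 0 } => -1/2
step 3: add R to get RBR; options L={ -1 } R={ -1/2, 0 } => -3/4
step 4: add R to get RBRR; options L={ -1 } R={ -3/4, -1/2, 0 } => -7/8
step 5: add R to get RBRRR; options L={ -1 } R={ -7/8, -3/4, -1/2, 0 } => -15/16
step 6: add B to get RBRRRB; options L={ -1, -15/16 } R={ -7/8, -3/4, -1/2, 0 } => -29/32
step 7: add R to get RBRRRBR; options L={ -1, -15/16 } R={ -29/32, -7/8, -3/4, -1/2, 0 } => -59/64
step 8: add R to get RBRRRBRR; options L={ -1, -15/16 } R={ -59/64, -29/32, -7/8, -3/4, -1/2, 0 } => -119/128
step 9: add B to get RBRRRBRRB; options L={ -1, -15/16, -119/128 } R={ -59/64, -29/32, -7/8, -3/4, -1/2, 0 } => -237/256
step 10: add R to get RBRRRBRRBR; options L={ -1, -15/16, -119/128 } R={ -237/256, -59/64, -29/32, -7/8, -3/4, -1/2, 0 } => -475/512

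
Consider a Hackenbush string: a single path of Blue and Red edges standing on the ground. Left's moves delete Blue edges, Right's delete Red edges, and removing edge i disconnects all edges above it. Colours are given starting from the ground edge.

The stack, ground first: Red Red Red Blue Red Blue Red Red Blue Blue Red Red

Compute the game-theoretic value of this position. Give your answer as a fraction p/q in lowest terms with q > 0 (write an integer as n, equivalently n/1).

g_1 [R]  L=[]  R=[0]  gives -1
g_2 [RR]  L=[]  R=[-1,0]  gives -2
g_3 [RRR]  L=[]  R=[-2,-1,0]  gives -3
g_4 [RRRB]  L=[-3]  R=[-2,-1,0]  gives -5/2
g_5 [RRRBR]  L=[-3]  R=[-5/2,-2,-1,0]  gives -11/4
g_6 [RRRBRB]  L=[-3,-11/4]  R=[-5/2,-2,-1,0]  gives -21/8
g_7 [RRRBRBR]  L=[-3,-11/4]  R=[-21/8,-5/2,-2,-1,0]  gives -43/16
g_8 [RRRBRBRR]  L=[-3,-11/4]  R=[-43/16,-21/8,-5/2,-2,-1,0]  gives -87/32
g_9 [RRRBRBRRB]  L=[-3,-11/4,-87/32]  R=[-43/16,-21/8,-5/2,-2,-1,0]  gives -173/64
g_10 [RRRBRBRRBB]  L=[-3,-11/4,-87/32,-173/64]  R=[-43/16,-21/8,-5/2,-2,-1,0]  gives -345/128
g_11 [RRRBRBRRBBR]  L=[-3,-11/4,-87/32,-173/64]  R=[-345/128,-43/16,-21/8,-5/2,-2,-1,0]  gives -691/256
g_12 [RRRBRBRRBBRR]  L=[-3,-11/4,-87/32,-173/64]  R=[-691/256,-345/128,-43/16,-21/8,-5/2,-2,-1,0]  gives -1383/512

-1383/512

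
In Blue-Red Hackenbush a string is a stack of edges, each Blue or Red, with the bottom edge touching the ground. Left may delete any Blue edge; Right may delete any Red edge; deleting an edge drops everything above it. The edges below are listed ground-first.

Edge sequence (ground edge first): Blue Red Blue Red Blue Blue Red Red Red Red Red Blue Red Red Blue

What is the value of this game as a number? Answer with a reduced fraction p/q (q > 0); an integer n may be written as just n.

val(B) = { 0 | none } → 1
val(BR) = { 0 | 1 } → 1/2
val(BRB) = { 0,1/2 | 1 } → 3/4
val(BRBR) = { 0,1/2 | 3/4,1 } → 5/8
val(BRBRB) = { 0,1/2,5/8 | 3/4,1 } → 11/16
val(BRBRBB) = { 0,1/2,5/8,11/16 | 3/4,1 } → 23/32
val(BRBRBBR) = { 0,1/2,5/8,11/16 | 23/32,3/4,1 } → 45/64
val(BRBRBBRR) = { 0,1/2,5/8,11/16 | 45/64,23/32,3/4,1 } → 89/128
val(BRBRBBRRR) = { 0,1/2,5/8,11/16 | 89/128,45/64,23/32,3/4,1 } → 177/256
val(BRBRBBRRRR) = { 0,1/2,5/8,11/16 | 177/256,89/128,45/64,23/32,3/4,1 } → 353/512
val(BRBRBBRRRRR) = { 0,1/2,5/8,11/16 | 353/512,177/256,89/128,45/64,23/32,3/4,1 } → 705/1024
val(BRBRBBRRRRRB) = { 0,1/2,5/8,11/16,705/1024 | 353/512,177/256,89/128,45/64,23/32,3/4,1 } → 1411/2048
val(BRBRBBRRRRRBR) = { 0,1/2,5/8,11/16,705/1024 | 1411/2048,353/512,177/256,89/128,45/64,23/32,3/4,1 } → 2821/4096
val(BRBRBBRRRRRBRR) = { 0,1/2,5/8,11/16,705/1024 | 2821/4096,1411/2048,353/512,177/256,89/128,45/64,23/32,3/4,1 } → 5641/8192
val(BRBRBBRRRRRBRRB) = { 0,1/2,5/8,11/16,705/1024,5641/8192 | 2821/4096,1411/2048,353/512,177/256,89/128,45/64,23/32,3/4,1 } → 11283/16384

11283/16384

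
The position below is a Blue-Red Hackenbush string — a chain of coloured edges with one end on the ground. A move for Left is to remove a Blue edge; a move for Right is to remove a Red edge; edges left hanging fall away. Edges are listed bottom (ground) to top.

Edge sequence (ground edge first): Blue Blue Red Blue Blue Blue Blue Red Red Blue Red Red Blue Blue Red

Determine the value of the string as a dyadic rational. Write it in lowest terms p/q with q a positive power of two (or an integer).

Prefix values for Blue Blue Red Blue Blue Blue Blue Red Red Blue Red Red Blue Blue Red via {L|R} + simplicity:
value(B) = { 0 | · } -> 1
value(BB) = { 0,1 | · } -> 2
value(BBR) = { 0,1 | 2 } -> 3/2
value(BBRB) = { 0,1,3/2 | 2 } -> 7/4
value(BBRBB) = { 0,1,3/2,7/4 | 2 } -> 15/8
value(BBRBBB) = { 0,1,3/2,7/4,15/8 | 2 } -> 31/16
value(BBRBBBB) = { 0,1,3/2,7/4,15/8,31/16 | 2 } -> 63/32
value(BBRBBBBR) = { 0,1,3/2,7/4,15/8,31/16 | 63/32,2 } -> 125/64
value(BBRBBBBRR) = { 0,1,3/2,7/4,15/8,31/16 | 125/64,63/32,2 } -> 249/128
value(BBRBBBBRRB) = { 0,1,3/2,7/4,15/8,31/16,249/128 | 125/64,63/32,2 } -> 499/256
value(BBRBBBBRRBR) = { 0,1,3/2,7/4,15/8,31/16,249/128 | 499/256,125/64,63/32,2 } -> 997/512
value(BBRBBBBRRBRR) = { 0,1,3/2,7/4,15/8,31/16,249/128 | 997/512,499/256,125/64,63/32,2 } -> 1993/1024
value(BBRBBBBRRBRRB) = { 0,1,3/2,7/4,15/8,31/16,249/128,1993/1024 | 997/512,499/256,125/64,63/32,2 } -> 3987/2048
value(BBRBBBBRRBRRBB) = { 0,1,3/2,7/4,15/8,31/16,249/128,1993/1024,3987/2048 | 997/512,499/256,125/64,63/32,2 } -> 7975/4096
value(BBRBBBBRRBRRBBR) = { 0,1,3/2,7/4,15/8,31/16,249/128,1993/1024,3987/2048 | 7975/4096,997/512,499/256,125/64,63/32,2 } -> 15949/8192

15949/8192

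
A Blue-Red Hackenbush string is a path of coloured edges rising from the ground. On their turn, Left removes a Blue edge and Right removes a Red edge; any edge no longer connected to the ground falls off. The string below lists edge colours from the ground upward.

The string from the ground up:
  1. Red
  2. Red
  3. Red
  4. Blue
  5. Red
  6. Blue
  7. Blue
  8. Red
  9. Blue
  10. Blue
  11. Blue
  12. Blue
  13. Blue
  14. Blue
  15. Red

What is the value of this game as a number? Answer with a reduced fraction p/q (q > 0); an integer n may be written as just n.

-10499/4096

step 1: add Red to get R; options L={ (no moves) } R={ 0 } — -1
step 2: add Red to get RR; options L={ (no moves) } R={ -1,0 } — -2
step 3: add Red to get RRR; options L={ (no moves) } R={ -2,-1,0 } — -3
step 4: add Blue to get RRRB; options L={ -3 } R={ -2,-1,0 } — -5/2
step 5: add Red to get RRRBR; options L={ -3 } R={ -5/2,-2,-1,0 } — -11/4
step 6: add Blue to get RRRBRB; options L={ -3,-11/4 } R={ -5/2,-2,-1,0 } — -21/8
step 7: add Blue to get RRRBRBB; options L={ -3,-11/4,-21/8 } R={ -5/2,-2,-1,0 } — -41/16
step 8: add Red to get RRRBRBBR; options L={ -3,-11/4,-21/8 } R={ -41/16,-5/2,-2,-1,0 } — -83/32
step 9: add Blue to get RRRBRBBRB; options L={ -3,-11/4,-21/8,-83/32 } R={ -41/16,-5/2,-2,-1,0 } — -165/64
step 10: add Blue to get RRRBRBBRBB; options L={ -3,-11/4,-21/8,-83/32,-165/64 } R={ -41/16,-5/2,-2,-1,0 } — -329/128
step 11: add Blue to get RRRBRBBRBBB; options L={ -3,-11/4,-21/8,-83/32,-165/64,-329/128 } R={ -41/16,-5/2,-2,-1,0 } — -657/256
step 12: add Blue to get RRRBRBBRBBBB; options L={ -3,-11/4,-21/8,-83/32,-165/64,-329/128,-657/256 } R={ -41/16,-5/2,-2,-1,0 } — -1313/512
step 13: add Blue to get RRRBRBBRBBBBB; options L={ -3,-11/4,-21/8,-83/32,-165/64,-329/128,-657/256,-1313/512 } R={ -41/16,-5/2,-2,-1,0 } — -2625/1024
step 14: add Blue to get RRRBRBBRBBBBBB; options L={ -3,-11/4,-21/8,-83/32,-165/64,-329/128,-657/256,-1313/512,-2625/1024 } R={ -41/16,-5/2,-2,-1,0 } — -5249/2048
step 15: add Red to get RRRBRBBRBBBBBBR; options L={ -3,-11/4,-21/8,-83/32,-165/64,-329/128,-657/256,-1313/512,-2625/1024 } R={ -5249/2048,-41/16,-5/2,-2,-1,0 } — -10499/4096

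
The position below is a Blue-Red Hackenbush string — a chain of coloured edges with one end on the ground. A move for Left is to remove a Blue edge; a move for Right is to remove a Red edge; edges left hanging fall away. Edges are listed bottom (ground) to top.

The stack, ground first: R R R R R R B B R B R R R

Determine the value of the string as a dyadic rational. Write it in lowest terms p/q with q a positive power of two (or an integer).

Prefix values for R R R R R R B B R B R R R via {L|R} + simplicity:
value(R) = {  | 0 } -> -1
value(RR) = {  | -1, 0 } -> -2
value(RRR) = {  | -2, -1, 0 } -> -3
value(RRRR) = {  | -3, -2, -1, 0 } -> -4
value(RRRRR) = {  | -4, -3, -2, -1, 0 } -> -5
value(RRRRRR) = {  | -5, -4, -3, -2, -1, 0 } -> -6
value(RRRRRRB) = { -6 | -5, -4, -3, -2, -1, 0 } -> -11/2
value(RRRRRRBB) = { -6, -11/2 | -5, -4, -3, -2, -1, 0 } -> -21/4
value(RRRRRRBBR) = { -6, -11/2 | -21/4, -5, -4, -3, -2, -1, 0 } -> -43/8
value(RRRRRRBBRB) = { -6, -11/2, -43/8 | -21/4, -5, -4, -3, -2, -1, 0 } -> -85/16
value(RRRRRRBBRBR) = { -6, -11/2, -43/8 | -85/16, -21/4, -5, -4, -3, -2, -1, 0 } -> -171/32
value(RRRRRRBBRBRR) = { -6, -11/2, -43/8 | -171/32, -85/16, -21/4, -5, -4, -3, -2, -1, 0 } -> -343/64
value(RRRRRRBBRBRRR) = { -6, -11/2, -43/8 | -343/64, -171/32, -85/16, -21/4, -5, -4, -3, -2, -1, 0 } -> -687/128

-687/128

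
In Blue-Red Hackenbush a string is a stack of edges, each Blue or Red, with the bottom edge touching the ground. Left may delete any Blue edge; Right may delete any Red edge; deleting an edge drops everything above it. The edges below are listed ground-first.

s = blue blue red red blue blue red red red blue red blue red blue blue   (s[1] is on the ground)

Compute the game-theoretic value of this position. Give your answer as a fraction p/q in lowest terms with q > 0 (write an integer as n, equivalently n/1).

step 1: add blue to get b; options L={ 0 } R={ (no moves) } — 1
step 2: add blue to get bb; options L={ 0, 1 } R={ (no moves) } — 2
step 3: add red to get bbr; options L={ 0, 1 } R={ 2 } — 3/2
step 4: add red to get bbrr; options L={ 0, 1 } R={ 3/2, 2 } — 5/4
step 5: add blue to get bbrrb; options L={ 0, 1, 5/4 } R={ 3/2, 2 } — 11/8
step 6: add blue to get bbrrbb; options L={ 0, 1, 5/4, 11/8 } R={ 3/2, 2 } — 23/16
step 7: add red to get bbrrbbr; options L={ 0, 1, 5/4, 11/8 } R={ 23/16, 3/2, 2 } — 45/32
step 8: add red to get bbrrbbrr; options L={ 0, 1, 5/4, 11/8 } R={ 45/32, 23/16, 3/2, 2 } — 89/64
step 9: add red to get bbrrbbrrr; options L={ 0, 1, 5/4, 11/8 } R={ 89/64, 45/32, 23/16, 3/2, 2 } — 177/128
step 10: add blue to get bbrrbbrrrb; options L={ 0, 1, 5/4, 11/8, 177/128 } R={ 89/64, 45/32, 23/16, 3/2, 2 } — 355/256
step 11: add red to get bbrrbbrrrbr; options L={ 0, 1, 5/4, 11/8, 177/128 } R={ 355/256, 89/64, 45/32, 23/16, 3/2, 2 } — 709/512
step 12: add blue to get bbrrbbrrrbrb; options L={ 0, 1, 5/4, 11/8, 177/128, 709/512 } R={ 355/256, 89/64, 45/32, 23/16, 3/2, 2 } — 1419/1024
step 13: add red to get bbrrbbrrrbrbr; options L={ 0, 1, 5/4, 11/8, 177/128, 709/512 } R={ 1419/1024, 355/256, 89/64, 45/32, 23/16, 3/2, 2 } — 2837/2048
step 14: add blue to get bbrrbbrrrbrbrb; options L={ 0, 1, 5/4, 11/8, 177/128, 709/512, 2837/2048 } R={ 1419/1024, 355/256, 89/64, 45/32, 23/16, 3/2, 2 } — 5675/4096
step 15: add blue to get bbrrbbrrrbrbrbb; options L={ 0, 1, 5/4, 11/8, 177/128, 709/512, 2837/2048, 5675/4096 } R={ 1419/1024, 355/256, 89/64, 45/32, 23/16, 3/2, 2 } — 11351/8192

11351/8192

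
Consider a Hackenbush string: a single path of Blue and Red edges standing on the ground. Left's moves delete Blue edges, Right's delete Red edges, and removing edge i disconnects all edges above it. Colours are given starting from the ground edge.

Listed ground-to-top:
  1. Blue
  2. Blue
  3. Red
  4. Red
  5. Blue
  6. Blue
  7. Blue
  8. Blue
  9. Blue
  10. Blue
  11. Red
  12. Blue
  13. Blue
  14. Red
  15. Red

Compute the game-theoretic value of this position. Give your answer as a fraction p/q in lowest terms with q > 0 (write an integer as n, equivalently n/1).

12249/8192

Recurse on prefixes of the 15-edge string Blue Blue Red Red Blue Blue Blue Blue Blue Blue Red Blue Blue Red Red:
B: Left { 0 }, Right { (no moves) } = simplest 1
BB: Left { 0 1 }, Right { (no moves) } = simplest 2
BBR: Left { 0 1 }, Right { 2 } = simplest 3/2
BBRR: Left { 0 1 }, Right { 3/2 2 } = simplest 5/4
BBRRB: Left { 0 1 5/4 }, Right { 3/2 2 } = simplest 11/8
BBRRBB: Left { 0 1 5/4 11/8 }, Right { 3/2 2 } = simplest 23/16
BBRRBBB: Left { 0 1 5/4 11/8 23/16 }, Right { 3/2 2 } = simplest 47/32
BBRRBBBB: Left { 0 1 5/4 11/8 23/16 47/32 }, Right { 3/2 2 } = simplest 95/64
BBRRBBBBB: Left { 0 1 5/4 11/8 23/16 47/32 95/64 }, Right { 3/2 2 } = simplest 191/128
BBRRBBBBBB: Left { 0 1 5/4 11/8 23/16 47/32 95/64 191/128 }, Right { 3/2 2 } = simplest 383/256
BBRRBBBBBBR: Left { 0 1 5/4 11/8 23/16 47/32 95/64 191/128 }, Right { 383/256 3/2 2 } = simplest 765/512
BBRRBBBBBBRB: Left { 0 1 5/4 11/8 23/16 47/32 95/64 191/128 765/512 }, Right { 383/256 3/2 2 } = simplest 1531/1024
BBRRBBBBBBRBB: Left { 0 1 5/4 11/8 23/16 47/32 95/64 191/128 765/512 1531/1024 }, Right { 383/256 3/2 2 } = simplest 3063/2048
BBRRBBBBBBRBBR: Left { 0 1 5/4 11/8 23/16 47/32 95/64 191/128 765/512 1531/1024 }, Right { 3063/2048 383/256 3/2 2 } = simplest 6125/4096
BBRRBBBBBBRBBRR: Left { 0 1 5/4 11/8 23/16 47/32 95/64 191/128 765/512 1531/1024 }, Right { 6125/4096 3063/2048 383/256 3/2 2 } = simplest 12249/8192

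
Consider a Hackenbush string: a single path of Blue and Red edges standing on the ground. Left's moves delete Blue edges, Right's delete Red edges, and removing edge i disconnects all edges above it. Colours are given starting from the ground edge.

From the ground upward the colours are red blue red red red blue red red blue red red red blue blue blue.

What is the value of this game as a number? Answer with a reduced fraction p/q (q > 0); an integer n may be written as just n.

Prefix values for red blue red red red blue red red blue red red red blue blue blue via {L|R} + simplicity:
edge 1 of 15 (red): { (no moves) | 0 } so -1
edge 2 of 15 (blue): { -1 | 0 } so -1/2
edge 3 of 15 (red): { -1 | -1/2 0 } so -3/4
edge 4 of 15 (red): { -1 | -3/4 -1/2 0 } so -7/8
edge 5 of 15 (red): { -1 | -7/8 -3/4 -1/2 0 } so -15/16
edge 6 of 15 (blue): { -1 -15/16 | -7/8 -3/4 -1/2 0 } so -29/32
edge 7 of 15 (red): { -1 -15/16 | -29/32 -7/8 -3/4 -1/2 0 } so -59/64
edge 8 of 15 (red): { -1 -15/16 | -59/64 -29/32 -7/8 -3/4 -1/2 0 } so -119/128
edge 9 of 15 (blue): { -1 -15/16 -119/128 | -59/64 -29/32 -7/8 -3/4 -1/2 0 } so -237/256
edge 10 of 15 (red): { -1 -15/16 -119/128 | -237/256 -59/64 -29/32 -7/8 -3/4 -1/2 0 } so -475/512
edge 11 of 15 (red): { -1 -15/16 -119/128 | -475/512 -237/256 -59/64 -29/32 -7/8 -3/4 -1/2 0 } so -951/1024
edge 12 of 15 (red): { -1 -15/16 -119/128 | -951/1024 -475/512 -237/256 -59/64 -29/32 -7/8 -3/4 -1/2 0 } so -1903/2048
edge 13 of 15 (blue): { -1 -15/16 -119/128 -1903/2048 | -951/1024 -475/512 -237/256 -59/64 -29/32 -7/8 -3/4 -1/2 0 } so -3805/4096
edge 14 of 15 (blue): { -1 -15/16 -119/128 -1903/2048 -3805/4096 | -951/1024 -475/512 -237/256 -59/64 -29/32 -7/8 -3/4 -1/2 0 } so -7609/8192
edge 15 of 15 (blue): { -1 -15/16 -119/128 -1903/2048 -3805/4096 -7609/8192 | -951/1024 -475/512 -237/256 -59/64 -29/32 -7/8 -3/4 -1/2 0 } so -15217/16384

-15217/16384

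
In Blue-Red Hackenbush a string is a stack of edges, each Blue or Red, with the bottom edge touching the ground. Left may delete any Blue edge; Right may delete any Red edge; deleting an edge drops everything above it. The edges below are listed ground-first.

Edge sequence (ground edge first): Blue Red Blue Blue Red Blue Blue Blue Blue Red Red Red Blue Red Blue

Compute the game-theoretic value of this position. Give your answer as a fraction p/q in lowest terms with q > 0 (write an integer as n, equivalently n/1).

14219/16384

Prefix values for Blue Red Blue Blue Red Blue Blue Blue Blue Red Red Red Blue Red Blue via {L|R} + simplicity:
edge 1 of 15 (Blue): { 0 | · } ⇒ 1
edge 2 of 15 (Red): { 0 | 1 } ⇒ 1/2
edge 3 of 15 (Blue): { 0; 1/2 | 1 } ⇒ 3/4
edge 4 of 15 (Blue): { 0; 1/2; 3/4 | 1 } ⇒ 7/8
edge 5 of 15 (Red): { 0; 1/2; 3/4 | 7/8; 1 } ⇒ 13/16
edge 6 of 15 (Blue): { 0; 1/2; 3/4; 13/16 | 7/8; 1 } ⇒ 27/32
edge 7 of 15 (Blue): { 0; 1/2; 3/4; 13/16; 27/32 | 7/8; 1 } ⇒ 55/64
edge 8 of 15 (Blue): { 0; 1/2; 3/4; 13/16; 27/32; 55/64 | 7/8; 1 } ⇒ 111/128
edge 9 of 15 (Blue): { 0; 1/2; 3/4; 13/16; 27/32; 55/64; 111/128 | 7/8; 1 } ⇒ 223/256
edge 10 of 15 (Red): { 0; 1/2; 3/4; 13/16; 27/32; 55/64; 111/128 | 223/256; 7/8; 1 } ⇒ 445/512
edge 11 of 15 (Red): { 0; 1/2; 3/4; 13/16; 27/32; 55/64; 111/128 | 445/512; 223/256; 7/8; 1 } ⇒ 889/1024
edge 12 of 15 (Red): { 0; 1/2; 3/4; 13/16; 27/32; 55/64; 111/128 | 889/1024; 445/512; 223/256; 7/8; 1 } ⇒ 1777/2048
edge 13 of 15 (Blue): { 0; 1/2; 3/4; 13/16; 27/32; 55/64; 111/128; 1777/2048 | 889/1024; 445/512; 223/256; 7/8; 1 } ⇒ 3555/4096
edge 14 of 15 (Red): { 0; 1/2; 3/4; 13/16; 27/32; 55/64; 111/128; 1777/2048 | 3555/4096; 889/1024; 445/512; 223/256; 7/8; 1 } ⇒ 7109/8192
edge 15 of 15 (Blue): { 0; 1/2; 3/4; 13/16; 27/32; 55/64; 111/128; 1777/2048; 7109/8192 | 3555/4096; 889/1024; 445/512; 223/256; 7/8; 1 } ⇒ 14219/16384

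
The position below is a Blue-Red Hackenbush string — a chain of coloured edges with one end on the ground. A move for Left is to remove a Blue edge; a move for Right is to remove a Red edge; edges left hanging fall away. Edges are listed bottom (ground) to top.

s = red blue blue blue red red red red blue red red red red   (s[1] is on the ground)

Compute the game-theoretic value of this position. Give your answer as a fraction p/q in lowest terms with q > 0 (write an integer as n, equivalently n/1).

step 1: add red to get r; options L={ ∅ } R={ 0 } → -1
step 2: add blue to get rb; options L={ -1 } R={ 0 } → -1/2
step 3: add blue to get rbb; options L={ -1; -1/2 } R={ 0 } → -1/4
step 4: add blue to get rbbb; options L={ -1; -1/2; -1/4 } R={ 0 } → -1/8
step 5: add red to get rbbbr; options L={ -1; -1/2; -1/4 } R={ -1/8; 0 } → -3/16
step 6: add red to get rbbbrr; options L={ -1; -1/2; -1/4 } R={ -3/16; -1/8; 0 } → -7/32
step 7: add red to get rbbbrrr; options L={ -1; -1/2; -1/4 } R={ -7/32; -3/16; -1/8; 0 } → -15/64
step 8: add red to get rbbbrrrr; options L={ -1; -1/2; -1/4 } R={ -15/64; -7/32; -3/16; -1/8; 0 } → -31/128
step 9: add blue to get rbbbrrrrb; options L={ -1; -1/2; -1/4; -31/128 } R={ -15/64; -7/32; -3/16; -1/8; 0 } → -61/256
step 10: add red to get rbbbrrrrbr; options L={ -1; -1/2; -1/4; -31/128 } R={ -61/256; -15/64; -7/32; -3/16; -1/8; 0 } → -123/512
step 11: add red to get rbbbrrrrbrr; options L={ -1; -1/2; -1/4; -31/128 } R={ -123/512; -61/256; -15/64; -7/32; -3/16; -1/8; 0 } → -247/1024
step 12: add red to get rbbbrrrrbrrr; options L={ -1; -1/2; -1/4; -31/128 } R={ -247/1024; -123/512; -61/256; -15/64; -7/32; -3/16; -1/8; 0 } → -495/2048
step 13: add red to get rbbbrrrrbrrrr; options L={ -1; -1/2; -1/4; -31/128 } R={ -495/2048; -247/1024; -123/512; -61/256; -15/64; -7/32; -3/16; -1/8; 0 } → -991/4096

-991/4096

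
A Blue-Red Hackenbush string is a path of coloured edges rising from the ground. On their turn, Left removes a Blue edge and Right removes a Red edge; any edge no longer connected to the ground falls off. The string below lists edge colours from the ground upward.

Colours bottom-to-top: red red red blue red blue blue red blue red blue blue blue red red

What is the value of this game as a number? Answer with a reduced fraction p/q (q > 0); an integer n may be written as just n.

step 1: add red to get r; options L={ — } R={ 0 } so -1
step 2: add red to get rr; options L={ — } R={ -1, 0 } so -2
step 3: add red to get rrr; options L={ — } R={ -2, -1, 0 } so -3
step 4: add blue to get rrrb; options L={ -3 } R={ -2, -1, 0 } so -5/2
step 5: add red to get rrrbr; options L={ -3 } R={ -5/2, -2, -1, 0 } so -11/4
step 6: add blue to get rrrbrb; options L={ -3, -11/4 } R={ -5/2, -2, -1, 0 } so -21/8
step 7: add blue to get rrrbrbb; options L={ -3, -11/4, -21/8 } R={ -5/2, -2, -1, 0 } so -41/16
step 8: add red to get rrrbrbbr; options L={ -3, -11/4, -21/8 } R={ -41/16, -5/2, -2, -1, 0 } so -83/32
step 9: add blue to get rrrbrbbrb; options L={ -3, -11/4, -21/8, -83/32 } R={ -41/16, -5/2, -2, -1, 0 } so -165/64
step 10: add red to get rrrbrbbrbr; options L={ -3, -11/4, -21/8, -83/32 } R={ -165/64, -41/16, -5/2, -2, -1, 0 } so -331/128
step 11: add blue to get rrrbrbbrbrb; options L={ -3, -11/4, -21/8, -83/32, -331/128 } R={ -165/64, -41/16, -5/2, -2, -1, 0 } so -661/256
step 12: add blue to get rrrbrbbrbrbb; options L={ -3, -11/4, -21/8, -83/32, -331/128, -661/256 } R={ -165/64, -41/16, -5/2, -2, -1, 0 } so -1321/512
step 13: add blue to get rrrbrbbrbrbbb; options L={ -3, -11/4, -21/8, -83/32, -331/128, -661/256, -1321/512 } R={ -165/64, -41/16, -5/2, -2, -1, 0 } so -2641/1024
step 14: add red to get rrrbrbbrbrbbbr; options L={ -3, -11/4, -21/8, -83/32, -331/128, -661/256, -1321/512 } R={ -2641/1024, -165/64, -41/16, -5/2, -2, -1, 0 } so -5283/2048
step 15: add red to get rrrbrbbrbrbbbrr; options L={ -3, -11/4, -21/8, -83/32, -331/128, -661/256, -1321/512 } R={ -5283/2048, -2641/1024, -165/64, -41/16, -5/2, -2, -1, 0 } so -10567/4096

-10567/4096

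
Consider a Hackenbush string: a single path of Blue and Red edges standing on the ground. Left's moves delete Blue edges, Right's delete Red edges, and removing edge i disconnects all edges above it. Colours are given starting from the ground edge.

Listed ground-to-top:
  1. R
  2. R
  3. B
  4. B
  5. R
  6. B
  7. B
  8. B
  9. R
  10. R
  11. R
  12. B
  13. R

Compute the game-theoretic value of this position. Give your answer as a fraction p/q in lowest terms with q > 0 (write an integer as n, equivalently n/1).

-2619/2048

Build val(s[:k]) for k = 1..13, string s = R R B B R B B B R R R B R.
val_1 [R]  L=[∅]  R=[0]  = -1
val_2 [RR]  L=[∅]  R=[-1; 0]  = -2
val_3 [RRB]  L=[-2]  R=[-1; 0]  = -3/2
val_4 [RRBB]  L=[-2; -3/2]  R=[-1; 0]  = -5/4
val_5 [RRBBR]  L=[-2; -3/2]  R=[-5/4; -1; 0]  = -11/8
val_6 [RRBBRB]  L=[-2; -3/2; -11/8]  R=[-5/4; -1; 0]  = -21/16
val_7 [RRBBRBB]  L=[-2; -3/2; -11/8; -21/16]  R=[-5/4; -1; 0]  = -41/32
val_8 [RRBBRBBB]  L=[-2; -3/2; -11/8; -21/16; -41/32]  R=[-5/4; -1; 0]  = -81/64
val_9 [RRBBRBBBR]  L=[-2; -3/2; -11/8; -21/16; -41/32]  R=[-81/64; -5/4; -1; 0]  = -163/128
val_10 [RRBBRBBBRR]  L=[-2; -3/2; -11/8; -21/16; -41/32]  R=[-163/128; -81/64; -5/4; -1; 0]  = -327/256
val_11 [RRBBRBBBRRR]  L=[-2; -3/2; -11/8; -21/16; -41/32]  R=[-327/256; -163/128; -81/64; -5/4; -1; 0]  = -655/512
val_12 [RRBBRBBBRRRB]  L=[-2; -3/2; -11/8; -21/16; -41/32; -655/512]  R=[-327/256; -163/128; -81/64; -5/4; -1; 0]  = -1309/1024
val_13 [RRBBRBBBRRRBR]  L=[-2; -3/2; -11/8; -21/16; -41/32; -655/512]  R=[-1309/1024; -327/256; -163/128; -81/64; -5/4; -1; 0]  = -2619/2048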